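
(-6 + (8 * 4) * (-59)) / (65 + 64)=-1894 / 129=-14.68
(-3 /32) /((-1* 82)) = 3 /2624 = 0.00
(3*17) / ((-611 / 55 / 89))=-249645 / 611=-408.58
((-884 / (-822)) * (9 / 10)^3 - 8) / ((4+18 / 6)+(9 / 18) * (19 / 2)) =-494297 / 804875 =-0.61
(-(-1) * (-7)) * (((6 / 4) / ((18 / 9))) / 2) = -21 / 8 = -2.62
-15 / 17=-0.88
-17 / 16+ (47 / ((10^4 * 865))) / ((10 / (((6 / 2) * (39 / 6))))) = -183810667 / 173000000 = -1.06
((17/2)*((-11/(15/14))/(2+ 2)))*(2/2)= -1309/60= -21.82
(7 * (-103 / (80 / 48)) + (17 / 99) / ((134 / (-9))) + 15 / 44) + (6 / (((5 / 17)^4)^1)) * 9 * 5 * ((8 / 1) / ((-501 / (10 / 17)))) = -9491598527 / 12307900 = -771.18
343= 343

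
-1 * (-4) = 4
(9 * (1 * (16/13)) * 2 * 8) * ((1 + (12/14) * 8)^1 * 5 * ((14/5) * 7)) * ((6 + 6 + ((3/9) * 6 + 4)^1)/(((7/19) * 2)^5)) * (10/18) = 196107040800/31213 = 6282864.22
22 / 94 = 11 / 47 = 0.23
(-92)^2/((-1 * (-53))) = 8464/53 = 159.70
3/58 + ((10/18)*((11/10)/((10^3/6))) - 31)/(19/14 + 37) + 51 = 1173665983/23359500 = 50.24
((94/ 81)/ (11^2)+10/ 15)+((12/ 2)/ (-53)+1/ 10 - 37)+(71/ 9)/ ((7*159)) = -1321015909/ 36361710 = -36.33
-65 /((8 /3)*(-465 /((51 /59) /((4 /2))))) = 663 /29264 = 0.02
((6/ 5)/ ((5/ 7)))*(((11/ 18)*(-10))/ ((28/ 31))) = -341/ 30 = -11.37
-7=-7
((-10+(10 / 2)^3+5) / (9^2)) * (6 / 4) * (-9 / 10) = -2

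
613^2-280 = 375489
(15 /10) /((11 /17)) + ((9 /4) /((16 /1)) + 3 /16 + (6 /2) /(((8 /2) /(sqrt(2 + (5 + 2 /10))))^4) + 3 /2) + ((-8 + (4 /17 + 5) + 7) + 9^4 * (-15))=-29443078461 /299200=-98406.01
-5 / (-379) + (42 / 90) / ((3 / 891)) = 262672 / 1895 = 138.61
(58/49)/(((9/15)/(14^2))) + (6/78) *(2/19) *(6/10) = 386.67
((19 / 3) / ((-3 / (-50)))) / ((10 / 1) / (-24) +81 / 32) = 30400 / 609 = 49.92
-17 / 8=-2.12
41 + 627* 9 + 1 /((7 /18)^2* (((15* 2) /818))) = 1436752 /245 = 5864.29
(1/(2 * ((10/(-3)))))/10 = -3/200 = -0.02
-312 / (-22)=156 / 11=14.18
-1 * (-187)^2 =-34969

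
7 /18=0.39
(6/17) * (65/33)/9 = 0.08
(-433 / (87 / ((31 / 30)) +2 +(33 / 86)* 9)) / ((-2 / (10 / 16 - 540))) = -2490570535 / 1911992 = -1302.61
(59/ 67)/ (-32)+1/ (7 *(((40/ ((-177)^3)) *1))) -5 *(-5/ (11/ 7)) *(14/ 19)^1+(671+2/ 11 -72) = -301018990221/ 15683360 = -19193.53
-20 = -20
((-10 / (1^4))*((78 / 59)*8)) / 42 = -1040 / 413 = -2.52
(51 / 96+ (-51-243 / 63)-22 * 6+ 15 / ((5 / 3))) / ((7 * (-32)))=39721 / 50176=0.79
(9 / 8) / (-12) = -3 / 32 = -0.09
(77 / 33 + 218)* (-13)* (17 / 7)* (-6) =292162 / 7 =41737.43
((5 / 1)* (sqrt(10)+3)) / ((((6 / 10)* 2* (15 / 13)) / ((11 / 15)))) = 143 / 18+143* sqrt(10) / 54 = 16.32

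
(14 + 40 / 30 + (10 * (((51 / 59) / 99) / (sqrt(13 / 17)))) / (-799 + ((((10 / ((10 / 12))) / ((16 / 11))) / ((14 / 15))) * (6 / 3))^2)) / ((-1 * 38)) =-23 / 57 + 66640 * sqrt(221) / 183414364419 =-0.40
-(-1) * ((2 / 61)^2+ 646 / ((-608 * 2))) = -63129 / 119072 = -0.53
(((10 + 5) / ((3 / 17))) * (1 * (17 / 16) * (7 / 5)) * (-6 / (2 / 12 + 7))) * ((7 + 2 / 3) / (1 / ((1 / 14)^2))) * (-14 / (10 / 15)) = 59823 / 688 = 86.95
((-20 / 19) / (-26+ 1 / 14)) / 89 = 280 / 613833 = 0.00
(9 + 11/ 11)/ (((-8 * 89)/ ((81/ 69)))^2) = 3645/ 134086688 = 0.00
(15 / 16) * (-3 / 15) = -3 / 16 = -0.19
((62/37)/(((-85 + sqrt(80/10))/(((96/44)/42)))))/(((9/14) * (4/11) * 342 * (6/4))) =-10540/1232872893 - 248 * sqrt(2)/1232872893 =-0.00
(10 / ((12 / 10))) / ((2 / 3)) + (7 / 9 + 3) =293 / 18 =16.28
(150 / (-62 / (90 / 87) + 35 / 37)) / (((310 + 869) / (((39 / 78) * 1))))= -4625 / 4288678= -0.00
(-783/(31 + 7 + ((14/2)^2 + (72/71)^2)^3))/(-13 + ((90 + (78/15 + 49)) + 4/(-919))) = -10242002000335713/214942993910222233876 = -0.00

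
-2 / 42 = -1 / 21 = -0.05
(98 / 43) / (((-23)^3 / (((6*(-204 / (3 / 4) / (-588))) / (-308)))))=68 / 40284937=0.00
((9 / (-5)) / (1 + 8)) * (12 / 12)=-1 / 5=-0.20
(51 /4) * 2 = 51 /2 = 25.50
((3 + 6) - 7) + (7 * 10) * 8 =562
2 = 2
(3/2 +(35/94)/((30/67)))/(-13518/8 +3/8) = -526/381123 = -0.00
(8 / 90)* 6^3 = 96 / 5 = 19.20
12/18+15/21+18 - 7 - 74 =-1294/21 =-61.62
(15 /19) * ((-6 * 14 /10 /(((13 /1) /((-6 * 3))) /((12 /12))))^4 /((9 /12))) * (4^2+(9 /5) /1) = 342870.53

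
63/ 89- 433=-38474/ 89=-432.29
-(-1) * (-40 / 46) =-20 / 23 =-0.87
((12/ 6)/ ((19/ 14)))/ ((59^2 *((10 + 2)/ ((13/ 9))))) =91/ 1785753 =0.00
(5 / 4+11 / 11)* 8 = 18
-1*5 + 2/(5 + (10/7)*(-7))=-27/5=-5.40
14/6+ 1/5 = 38/15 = 2.53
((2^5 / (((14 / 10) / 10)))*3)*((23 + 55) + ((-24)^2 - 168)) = 2332800 / 7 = 333257.14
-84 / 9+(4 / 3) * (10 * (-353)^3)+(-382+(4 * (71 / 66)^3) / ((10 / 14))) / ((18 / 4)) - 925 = -586494044.34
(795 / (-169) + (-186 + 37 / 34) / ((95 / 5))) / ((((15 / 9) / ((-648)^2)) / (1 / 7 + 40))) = -278948428972128 / 1910545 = -146004636.88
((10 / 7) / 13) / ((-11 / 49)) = -70 / 143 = -0.49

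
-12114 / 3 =-4038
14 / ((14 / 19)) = 19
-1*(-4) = 4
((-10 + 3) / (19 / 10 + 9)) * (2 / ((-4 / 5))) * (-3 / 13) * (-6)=3150 / 1417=2.22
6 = 6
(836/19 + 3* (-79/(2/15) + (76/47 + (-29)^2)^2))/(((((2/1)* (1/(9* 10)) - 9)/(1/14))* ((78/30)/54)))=-57121566834825/162423352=-351683.22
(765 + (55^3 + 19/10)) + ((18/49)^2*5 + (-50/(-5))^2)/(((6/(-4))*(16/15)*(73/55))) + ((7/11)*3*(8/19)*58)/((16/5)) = 167109.06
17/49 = 0.35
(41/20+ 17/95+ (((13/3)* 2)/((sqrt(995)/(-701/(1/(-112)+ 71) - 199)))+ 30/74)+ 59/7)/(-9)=-1088813/885780+ 4797754* sqrt(995)/23733735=5.15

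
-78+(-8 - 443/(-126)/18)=-194605/2268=-85.80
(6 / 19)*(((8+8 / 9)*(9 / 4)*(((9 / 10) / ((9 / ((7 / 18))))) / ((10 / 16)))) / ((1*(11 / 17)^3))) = 550256 / 379335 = 1.45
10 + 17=27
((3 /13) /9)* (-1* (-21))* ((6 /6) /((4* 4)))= 7 /208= 0.03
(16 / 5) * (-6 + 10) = 64 / 5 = 12.80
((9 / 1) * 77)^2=480249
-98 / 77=-14 / 11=-1.27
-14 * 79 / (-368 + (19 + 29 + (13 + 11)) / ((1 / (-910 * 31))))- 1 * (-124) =124.00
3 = 3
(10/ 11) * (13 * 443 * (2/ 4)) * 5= 143975/ 11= 13088.64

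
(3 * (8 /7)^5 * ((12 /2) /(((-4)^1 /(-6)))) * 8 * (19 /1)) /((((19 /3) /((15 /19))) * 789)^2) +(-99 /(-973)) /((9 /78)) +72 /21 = 4777635450301974 /1108350955875583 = 4.31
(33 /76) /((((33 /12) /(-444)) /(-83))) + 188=114128 /19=6006.74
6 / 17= 0.35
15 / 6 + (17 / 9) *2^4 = 589 / 18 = 32.72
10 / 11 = 0.91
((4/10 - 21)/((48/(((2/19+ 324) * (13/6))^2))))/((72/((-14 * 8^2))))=1155157885609/438615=2633648.84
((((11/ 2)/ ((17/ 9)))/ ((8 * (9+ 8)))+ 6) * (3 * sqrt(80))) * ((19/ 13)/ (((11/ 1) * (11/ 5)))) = 7935255 * sqrt(5)/ 1818388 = 9.76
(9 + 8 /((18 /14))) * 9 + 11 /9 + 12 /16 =138.97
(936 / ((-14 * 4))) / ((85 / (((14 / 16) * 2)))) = -117 / 340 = -0.34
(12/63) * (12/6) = 8/21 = 0.38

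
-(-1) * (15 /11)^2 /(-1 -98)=-25 /1331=-0.02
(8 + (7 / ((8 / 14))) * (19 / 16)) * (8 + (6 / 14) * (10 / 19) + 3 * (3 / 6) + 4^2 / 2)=6803745 / 17024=399.66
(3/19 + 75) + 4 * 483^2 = 17731392/19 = 933231.16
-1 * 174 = -174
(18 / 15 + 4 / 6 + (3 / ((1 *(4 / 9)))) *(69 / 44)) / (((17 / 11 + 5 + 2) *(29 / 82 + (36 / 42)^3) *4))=462292999 / 1247974080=0.37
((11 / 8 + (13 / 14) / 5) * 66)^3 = 2999066740461 / 2744000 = 1092954.35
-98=-98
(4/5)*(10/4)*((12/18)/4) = 1/3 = 0.33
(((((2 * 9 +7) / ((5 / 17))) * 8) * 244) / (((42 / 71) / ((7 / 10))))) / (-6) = -294508 / 9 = -32723.11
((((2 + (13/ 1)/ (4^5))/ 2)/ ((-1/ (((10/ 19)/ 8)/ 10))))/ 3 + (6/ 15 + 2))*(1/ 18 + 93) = 416753065/ 1867776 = 223.13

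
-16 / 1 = -16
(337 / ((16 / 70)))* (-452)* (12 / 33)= -2665670 / 11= -242333.64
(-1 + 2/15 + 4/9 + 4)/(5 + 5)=161/450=0.36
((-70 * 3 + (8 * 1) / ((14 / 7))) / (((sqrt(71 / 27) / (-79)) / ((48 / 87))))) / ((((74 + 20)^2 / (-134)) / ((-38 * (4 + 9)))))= 12927284448 * sqrt(213) / 4548331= 41480.60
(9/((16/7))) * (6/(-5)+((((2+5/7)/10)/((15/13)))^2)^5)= -1954672706913381960761908835951/413687524260937500000000000000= -4.72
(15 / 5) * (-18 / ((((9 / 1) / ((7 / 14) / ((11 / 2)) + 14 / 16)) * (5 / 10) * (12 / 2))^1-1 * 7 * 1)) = -4590 / 1781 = -2.58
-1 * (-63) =63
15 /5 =3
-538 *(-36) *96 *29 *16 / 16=53920512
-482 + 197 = -285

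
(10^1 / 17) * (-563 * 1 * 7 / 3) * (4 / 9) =-157640 / 459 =-343.44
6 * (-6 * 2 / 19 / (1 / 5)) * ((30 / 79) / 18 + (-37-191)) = 6483720 / 1501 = 4319.60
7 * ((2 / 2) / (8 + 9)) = 7 / 17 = 0.41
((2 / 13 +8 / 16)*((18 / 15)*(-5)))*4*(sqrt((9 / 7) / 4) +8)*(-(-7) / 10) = -5712 / 65 -153*sqrt(7) / 65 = -94.10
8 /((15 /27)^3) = 5832 /125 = 46.66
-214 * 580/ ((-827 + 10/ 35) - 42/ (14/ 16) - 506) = 173768/ 1933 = 89.90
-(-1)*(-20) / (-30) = 2 / 3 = 0.67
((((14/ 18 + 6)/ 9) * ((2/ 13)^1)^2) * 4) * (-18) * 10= -19520/ 1521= -12.83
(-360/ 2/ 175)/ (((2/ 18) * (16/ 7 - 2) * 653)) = -162/ 3265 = -0.05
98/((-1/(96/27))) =-3136/9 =-348.44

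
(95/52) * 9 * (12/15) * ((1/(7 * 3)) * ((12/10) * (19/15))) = 2166/2275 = 0.95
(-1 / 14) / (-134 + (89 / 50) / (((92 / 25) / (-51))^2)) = -0.00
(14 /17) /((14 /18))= 18 /17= 1.06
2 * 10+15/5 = 23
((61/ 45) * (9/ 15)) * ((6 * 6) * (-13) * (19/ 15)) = -60268/ 125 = -482.14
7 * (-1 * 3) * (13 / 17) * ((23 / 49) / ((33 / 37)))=-11063 / 1309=-8.45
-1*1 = -1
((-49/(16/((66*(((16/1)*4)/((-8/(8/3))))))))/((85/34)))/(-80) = -539/25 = -21.56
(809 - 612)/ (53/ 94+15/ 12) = 37036/ 341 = 108.61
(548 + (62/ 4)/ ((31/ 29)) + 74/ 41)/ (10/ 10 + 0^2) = 46273/ 82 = 564.30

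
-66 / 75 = -22 / 25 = -0.88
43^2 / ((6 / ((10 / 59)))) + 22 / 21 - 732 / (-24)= 207605 / 2478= 83.78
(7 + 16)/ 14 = 23/ 14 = 1.64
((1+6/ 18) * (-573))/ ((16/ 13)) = -2483/ 4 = -620.75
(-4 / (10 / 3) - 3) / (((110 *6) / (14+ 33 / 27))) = -959 / 9900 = -0.10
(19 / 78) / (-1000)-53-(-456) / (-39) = -5046019 / 78000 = -64.69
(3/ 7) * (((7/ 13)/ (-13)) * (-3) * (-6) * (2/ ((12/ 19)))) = -171/ 169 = -1.01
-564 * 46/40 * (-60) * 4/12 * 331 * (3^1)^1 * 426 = 5487389496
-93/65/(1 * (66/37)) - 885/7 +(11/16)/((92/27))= -935867659/7367360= -127.03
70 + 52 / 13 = 74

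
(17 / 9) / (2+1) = 17 / 27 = 0.63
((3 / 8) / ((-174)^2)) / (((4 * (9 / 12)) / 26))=13 / 121104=0.00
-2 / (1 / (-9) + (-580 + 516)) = 18 / 577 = 0.03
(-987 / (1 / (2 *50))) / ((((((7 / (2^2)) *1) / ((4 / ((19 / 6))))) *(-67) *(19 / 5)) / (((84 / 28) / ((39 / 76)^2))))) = 36096000 / 11323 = 3187.85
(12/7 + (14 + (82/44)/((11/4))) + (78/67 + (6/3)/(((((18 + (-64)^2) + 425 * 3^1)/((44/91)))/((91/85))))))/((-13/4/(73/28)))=-33315185566606/2365520492335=-14.08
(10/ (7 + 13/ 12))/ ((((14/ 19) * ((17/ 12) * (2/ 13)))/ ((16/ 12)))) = 118560/ 11543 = 10.27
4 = 4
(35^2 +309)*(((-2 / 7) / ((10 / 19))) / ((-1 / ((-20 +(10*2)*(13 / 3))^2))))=233168000 / 63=3701079.37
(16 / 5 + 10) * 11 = 726 / 5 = 145.20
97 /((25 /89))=8633 /25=345.32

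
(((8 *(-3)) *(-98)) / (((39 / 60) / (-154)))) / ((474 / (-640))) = 772710400 / 1027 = 752395.72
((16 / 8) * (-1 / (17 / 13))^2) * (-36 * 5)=-60840 / 289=-210.52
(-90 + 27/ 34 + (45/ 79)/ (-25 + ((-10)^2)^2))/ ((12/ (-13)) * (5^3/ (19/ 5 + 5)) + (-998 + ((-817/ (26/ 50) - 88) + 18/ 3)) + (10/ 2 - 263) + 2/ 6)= 68356239237/ 2239005240710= 0.03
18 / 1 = 18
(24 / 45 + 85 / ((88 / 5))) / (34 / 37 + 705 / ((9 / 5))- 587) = -261923 / 9495200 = -0.03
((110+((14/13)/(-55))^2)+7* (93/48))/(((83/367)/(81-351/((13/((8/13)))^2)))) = 65367750757519323/1491558239600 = 43825.14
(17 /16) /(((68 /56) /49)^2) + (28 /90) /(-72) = 23823863 /13770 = 1730.13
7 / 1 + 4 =11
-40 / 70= -4 / 7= -0.57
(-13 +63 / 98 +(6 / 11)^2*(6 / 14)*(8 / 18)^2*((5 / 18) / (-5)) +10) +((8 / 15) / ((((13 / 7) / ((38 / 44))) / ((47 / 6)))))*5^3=142995725 / 594594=240.49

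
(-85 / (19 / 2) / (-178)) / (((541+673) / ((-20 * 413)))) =-351050 / 1026437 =-0.34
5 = 5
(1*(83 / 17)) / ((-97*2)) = -83 / 3298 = -0.03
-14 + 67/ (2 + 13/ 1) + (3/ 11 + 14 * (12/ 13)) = 7856/ 2145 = 3.66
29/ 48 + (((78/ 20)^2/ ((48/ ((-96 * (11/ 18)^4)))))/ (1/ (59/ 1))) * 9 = -145946261/ 64800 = -2252.26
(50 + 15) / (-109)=-65 / 109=-0.60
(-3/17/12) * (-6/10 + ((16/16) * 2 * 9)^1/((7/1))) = -69/2380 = -0.03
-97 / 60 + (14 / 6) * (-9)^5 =-8266957 / 60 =-137782.62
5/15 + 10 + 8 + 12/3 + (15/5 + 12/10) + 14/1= 608/15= 40.53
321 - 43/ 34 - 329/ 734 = 1992032/ 6239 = 319.29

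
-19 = -19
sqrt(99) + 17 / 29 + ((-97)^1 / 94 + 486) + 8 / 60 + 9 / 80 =3 * sqrt(11) + 158914937 / 327120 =495.75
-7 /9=-0.78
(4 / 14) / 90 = 1 / 315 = 0.00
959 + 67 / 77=73910 / 77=959.87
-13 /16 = -0.81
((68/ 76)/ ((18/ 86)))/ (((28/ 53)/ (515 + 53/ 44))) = 4176.97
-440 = -440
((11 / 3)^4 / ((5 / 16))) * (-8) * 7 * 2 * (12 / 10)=-52473344 / 675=-77738.29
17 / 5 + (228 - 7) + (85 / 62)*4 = 35632 / 155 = 229.88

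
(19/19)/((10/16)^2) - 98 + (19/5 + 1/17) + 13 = -33397/425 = -78.58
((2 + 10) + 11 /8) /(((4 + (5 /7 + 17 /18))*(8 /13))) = 87633 /22816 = 3.84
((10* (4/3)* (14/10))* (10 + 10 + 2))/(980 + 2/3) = 616/1471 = 0.42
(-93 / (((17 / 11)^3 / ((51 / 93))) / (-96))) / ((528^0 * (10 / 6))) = 1149984 / 1445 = 795.84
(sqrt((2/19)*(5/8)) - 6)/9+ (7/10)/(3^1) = -13/30+ sqrt(95)/342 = -0.40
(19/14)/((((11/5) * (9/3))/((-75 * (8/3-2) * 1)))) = -2375/231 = -10.28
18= 18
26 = 26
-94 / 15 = -6.27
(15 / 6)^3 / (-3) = -125 / 24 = -5.21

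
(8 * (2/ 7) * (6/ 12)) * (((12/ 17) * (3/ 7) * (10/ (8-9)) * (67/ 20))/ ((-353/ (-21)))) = -28944/ 42007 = -0.69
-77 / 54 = -1.43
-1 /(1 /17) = -17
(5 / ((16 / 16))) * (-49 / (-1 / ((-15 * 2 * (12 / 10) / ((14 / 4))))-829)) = 17640 / 59681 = 0.30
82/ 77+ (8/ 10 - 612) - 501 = -427787/ 385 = -1111.14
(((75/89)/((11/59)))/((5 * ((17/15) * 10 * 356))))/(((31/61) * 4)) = 0.00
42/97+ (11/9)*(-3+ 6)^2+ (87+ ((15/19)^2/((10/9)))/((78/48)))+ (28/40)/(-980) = 62951810379/637309400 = 98.78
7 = 7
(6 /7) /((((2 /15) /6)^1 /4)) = 1080 /7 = 154.29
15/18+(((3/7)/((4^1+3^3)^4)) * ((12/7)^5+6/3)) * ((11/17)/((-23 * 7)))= 1486893287411057/1784272012002438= 0.83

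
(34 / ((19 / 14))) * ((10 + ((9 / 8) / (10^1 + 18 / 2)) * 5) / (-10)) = -37247 / 1444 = -25.79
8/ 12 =2/ 3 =0.67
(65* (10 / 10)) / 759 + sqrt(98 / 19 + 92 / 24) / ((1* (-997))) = 65 / 759 -5* sqrt(4674) / 113658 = 0.08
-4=-4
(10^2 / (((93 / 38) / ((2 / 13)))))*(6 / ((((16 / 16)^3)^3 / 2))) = 30400 / 403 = 75.43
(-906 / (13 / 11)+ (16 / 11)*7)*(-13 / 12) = 54085 / 66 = 819.47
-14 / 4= -7 / 2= -3.50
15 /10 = 3 /2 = 1.50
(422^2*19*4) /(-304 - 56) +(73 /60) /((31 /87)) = -209763899 /5580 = -37592.10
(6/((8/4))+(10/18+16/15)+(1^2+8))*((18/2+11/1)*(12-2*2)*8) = 156928/9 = 17436.44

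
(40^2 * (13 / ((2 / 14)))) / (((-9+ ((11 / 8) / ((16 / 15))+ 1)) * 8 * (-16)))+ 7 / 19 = 169.87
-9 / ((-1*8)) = 9 / 8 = 1.12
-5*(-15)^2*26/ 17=-29250/ 17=-1720.59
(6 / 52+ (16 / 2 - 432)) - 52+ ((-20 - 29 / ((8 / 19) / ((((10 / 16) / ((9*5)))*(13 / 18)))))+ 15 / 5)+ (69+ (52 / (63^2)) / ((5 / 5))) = -34617119 / 81536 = -424.56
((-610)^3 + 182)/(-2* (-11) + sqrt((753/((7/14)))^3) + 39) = 13845829898/3415658495-341833111908* sqrt(1506)/3415658495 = -3879.70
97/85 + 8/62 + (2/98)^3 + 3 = 1323789183/310005115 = 4.27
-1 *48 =-48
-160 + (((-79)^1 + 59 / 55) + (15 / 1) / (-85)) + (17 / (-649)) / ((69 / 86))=-906438787 / 3806385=-238.14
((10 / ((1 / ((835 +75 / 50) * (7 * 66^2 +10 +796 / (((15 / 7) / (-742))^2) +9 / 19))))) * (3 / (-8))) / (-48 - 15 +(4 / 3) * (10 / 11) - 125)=7511003455372417 / 4684640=1603325646.23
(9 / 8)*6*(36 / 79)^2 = 8748 / 6241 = 1.40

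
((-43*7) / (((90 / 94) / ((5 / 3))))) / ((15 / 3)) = -14147 / 135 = -104.79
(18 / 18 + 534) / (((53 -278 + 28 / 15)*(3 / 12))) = -9.59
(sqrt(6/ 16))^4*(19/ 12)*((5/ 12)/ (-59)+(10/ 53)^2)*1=1078345/ 169708544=0.01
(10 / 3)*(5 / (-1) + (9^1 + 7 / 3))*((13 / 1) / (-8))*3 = -1235 / 12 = -102.92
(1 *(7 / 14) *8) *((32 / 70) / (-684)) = -16 / 5985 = -0.00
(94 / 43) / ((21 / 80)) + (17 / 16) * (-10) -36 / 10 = -213007 / 36120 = -5.90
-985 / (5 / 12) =-2364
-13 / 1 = -13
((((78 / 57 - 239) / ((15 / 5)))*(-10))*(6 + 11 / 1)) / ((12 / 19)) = 127925 / 6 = 21320.83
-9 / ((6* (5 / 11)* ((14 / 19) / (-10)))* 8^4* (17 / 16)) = 627 / 60928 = 0.01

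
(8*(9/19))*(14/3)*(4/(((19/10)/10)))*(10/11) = 1344000/3971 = 338.45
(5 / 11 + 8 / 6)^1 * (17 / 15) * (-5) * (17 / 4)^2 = -289867 / 1584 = -183.00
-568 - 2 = -570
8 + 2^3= 16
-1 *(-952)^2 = -906304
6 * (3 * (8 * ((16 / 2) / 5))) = 1152 / 5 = 230.40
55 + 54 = 109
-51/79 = -0.65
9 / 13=0.69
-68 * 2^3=-544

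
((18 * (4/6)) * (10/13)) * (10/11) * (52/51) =1600/187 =8.56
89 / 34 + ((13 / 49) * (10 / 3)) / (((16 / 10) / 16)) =57283 / 4998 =11.46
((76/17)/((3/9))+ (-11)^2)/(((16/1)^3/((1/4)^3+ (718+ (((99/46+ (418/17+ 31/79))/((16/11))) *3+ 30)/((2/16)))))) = 46.13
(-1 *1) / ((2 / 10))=-5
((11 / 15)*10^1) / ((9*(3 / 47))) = 1034 / 81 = 12.77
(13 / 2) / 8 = 13 / 16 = 0.81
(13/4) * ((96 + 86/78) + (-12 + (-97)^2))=185135/6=30855.83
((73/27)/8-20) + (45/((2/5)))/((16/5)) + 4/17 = 231035/14688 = 15.73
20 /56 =5 /14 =0.36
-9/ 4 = -2.25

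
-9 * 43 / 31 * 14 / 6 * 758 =-684474 / 31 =-22079.81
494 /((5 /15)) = 1482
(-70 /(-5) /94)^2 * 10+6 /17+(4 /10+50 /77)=23481252 /14457905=1.62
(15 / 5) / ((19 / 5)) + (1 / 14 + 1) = 495 / 266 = 1.86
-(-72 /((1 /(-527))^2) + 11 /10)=199964869 /10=19996486.90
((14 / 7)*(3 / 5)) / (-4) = -0.30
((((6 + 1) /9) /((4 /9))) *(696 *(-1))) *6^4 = -1578528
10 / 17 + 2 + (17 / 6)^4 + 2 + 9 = 1719233 / 22032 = 78.03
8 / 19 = 0.42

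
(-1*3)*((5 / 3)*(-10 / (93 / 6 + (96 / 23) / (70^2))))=3.23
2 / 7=0.29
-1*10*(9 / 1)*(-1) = 90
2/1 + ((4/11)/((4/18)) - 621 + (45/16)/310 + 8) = -6649277/10912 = -609.35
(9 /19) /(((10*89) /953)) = 8577 /16910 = 0.51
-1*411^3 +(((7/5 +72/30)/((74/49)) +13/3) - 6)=-77063448467/1110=-69426530.15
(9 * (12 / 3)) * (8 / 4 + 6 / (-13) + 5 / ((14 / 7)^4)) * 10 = 17325 / 26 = 666.35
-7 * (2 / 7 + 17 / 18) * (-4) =310 / 9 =34.44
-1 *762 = -762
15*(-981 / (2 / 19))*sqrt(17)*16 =-2236680*sqrt(17) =-9222067.89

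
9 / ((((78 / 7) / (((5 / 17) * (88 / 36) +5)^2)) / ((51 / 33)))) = 5359375 / 131274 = 40.83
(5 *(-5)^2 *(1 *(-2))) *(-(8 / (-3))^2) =16000 / 9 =1777.78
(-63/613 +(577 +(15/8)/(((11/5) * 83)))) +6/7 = 18107989601/31341464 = 577.76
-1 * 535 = -535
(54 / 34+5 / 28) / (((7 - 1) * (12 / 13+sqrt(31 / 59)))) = 645047 / 775166 - 142129 * sqrt(1829) / 9301992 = 0.18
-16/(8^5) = -1/2048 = -0.00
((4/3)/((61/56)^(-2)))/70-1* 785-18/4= -129979559/164640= -789.48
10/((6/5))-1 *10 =-5/3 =-1.67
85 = 85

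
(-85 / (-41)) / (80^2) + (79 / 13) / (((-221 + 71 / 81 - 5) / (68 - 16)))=-268593617 / 191394560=-1.40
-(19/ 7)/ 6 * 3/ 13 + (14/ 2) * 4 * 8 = 40749/ 182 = 223.90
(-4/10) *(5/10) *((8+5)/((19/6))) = -78/95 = -0.82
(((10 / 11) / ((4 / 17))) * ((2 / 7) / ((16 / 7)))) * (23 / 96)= 1955 / 16896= 0.12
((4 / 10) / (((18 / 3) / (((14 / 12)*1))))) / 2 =0.04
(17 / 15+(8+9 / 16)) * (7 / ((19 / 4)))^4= 89394032 / 1954815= 45.73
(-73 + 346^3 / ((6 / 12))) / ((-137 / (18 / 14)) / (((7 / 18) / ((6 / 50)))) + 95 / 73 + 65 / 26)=-302378406350 / 106137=-2848944.35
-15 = -15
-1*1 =-1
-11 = -11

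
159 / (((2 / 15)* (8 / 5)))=11925 / 16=745.31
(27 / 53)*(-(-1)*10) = 270 / 53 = 5.09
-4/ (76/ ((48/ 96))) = -0.03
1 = 1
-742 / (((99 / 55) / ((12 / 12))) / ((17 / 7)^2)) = -2431.27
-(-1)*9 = 9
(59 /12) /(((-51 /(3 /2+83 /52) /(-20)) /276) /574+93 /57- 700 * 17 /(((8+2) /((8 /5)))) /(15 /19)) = -2382710162 /1167981138151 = -0.00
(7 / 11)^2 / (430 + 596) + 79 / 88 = 445993 / 496584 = 0.90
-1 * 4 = -4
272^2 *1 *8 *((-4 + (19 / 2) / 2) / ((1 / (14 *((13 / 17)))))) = 4752384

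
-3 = -3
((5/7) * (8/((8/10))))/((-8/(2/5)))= -5/14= -0.36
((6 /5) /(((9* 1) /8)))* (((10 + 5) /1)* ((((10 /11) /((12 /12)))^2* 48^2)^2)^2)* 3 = 135260546059468800000000 /214358881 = 631000429879407.70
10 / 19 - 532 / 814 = -984 / 7733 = -0.13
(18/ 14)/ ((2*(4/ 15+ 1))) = 135/ 266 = 0.51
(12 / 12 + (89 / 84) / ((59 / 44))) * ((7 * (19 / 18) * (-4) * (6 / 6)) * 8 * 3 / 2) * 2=-674272 / 531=-1269.82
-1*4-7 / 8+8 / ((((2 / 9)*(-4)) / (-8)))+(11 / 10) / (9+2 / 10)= 12373 / 184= 67.24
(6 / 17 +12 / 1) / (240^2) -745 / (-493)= 1430603 / 946560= 1.51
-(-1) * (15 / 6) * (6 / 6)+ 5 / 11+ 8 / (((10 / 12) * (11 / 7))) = 997 / 110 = 9.06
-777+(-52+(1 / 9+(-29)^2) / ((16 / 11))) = -18053 / 72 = -250.74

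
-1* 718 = -718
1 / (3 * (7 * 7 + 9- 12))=1 / 138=0.01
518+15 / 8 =4159 / 8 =519.88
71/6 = 11.83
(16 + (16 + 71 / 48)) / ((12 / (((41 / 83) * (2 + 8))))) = 329435 / 23904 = 13.78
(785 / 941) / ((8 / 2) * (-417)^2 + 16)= 785 / 654533252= 0.00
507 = 507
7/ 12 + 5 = 67/ 12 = 5.58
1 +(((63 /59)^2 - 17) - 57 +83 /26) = -6214821 /90506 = -68.67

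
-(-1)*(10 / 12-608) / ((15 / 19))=-69217 / 90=-769.08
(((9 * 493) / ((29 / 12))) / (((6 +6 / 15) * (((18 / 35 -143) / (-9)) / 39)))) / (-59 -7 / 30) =-422911125 / 35447596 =-11.93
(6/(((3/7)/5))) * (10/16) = 175/4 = 43.75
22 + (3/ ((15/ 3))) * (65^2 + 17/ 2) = 2562.10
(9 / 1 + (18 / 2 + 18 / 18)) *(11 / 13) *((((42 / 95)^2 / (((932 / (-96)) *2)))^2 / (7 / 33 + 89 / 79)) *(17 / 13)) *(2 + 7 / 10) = 1474504370716608 / 343166434566109375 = 0.00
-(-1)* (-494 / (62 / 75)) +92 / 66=-609899 / 1023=-596.19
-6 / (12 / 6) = -3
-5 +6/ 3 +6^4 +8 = 1301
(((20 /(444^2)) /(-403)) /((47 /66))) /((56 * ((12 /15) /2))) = -275 /17425113888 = -0.00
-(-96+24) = 72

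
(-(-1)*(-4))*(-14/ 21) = 8/ 3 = 2.67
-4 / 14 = -2 / 7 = -0.29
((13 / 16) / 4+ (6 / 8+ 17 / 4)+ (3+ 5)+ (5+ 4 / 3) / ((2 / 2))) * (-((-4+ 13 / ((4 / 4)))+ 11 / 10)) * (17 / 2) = -6440467 / 3840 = -1677.20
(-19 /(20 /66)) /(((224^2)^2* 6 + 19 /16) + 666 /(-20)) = -5016 /1208462865911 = -0.00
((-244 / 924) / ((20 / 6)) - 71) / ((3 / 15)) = -355.40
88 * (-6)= -528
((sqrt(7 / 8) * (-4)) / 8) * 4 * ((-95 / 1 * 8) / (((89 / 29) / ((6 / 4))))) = 16530 * sqrt(14) / 89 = 694.94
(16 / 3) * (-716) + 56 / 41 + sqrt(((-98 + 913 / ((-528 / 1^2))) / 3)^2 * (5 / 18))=-3799.78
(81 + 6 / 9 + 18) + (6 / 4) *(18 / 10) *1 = 3071 / 30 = 102.37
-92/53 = -1.74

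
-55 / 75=-0.73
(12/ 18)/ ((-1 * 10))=-1/ 15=-0.07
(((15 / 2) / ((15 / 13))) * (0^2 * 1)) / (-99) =0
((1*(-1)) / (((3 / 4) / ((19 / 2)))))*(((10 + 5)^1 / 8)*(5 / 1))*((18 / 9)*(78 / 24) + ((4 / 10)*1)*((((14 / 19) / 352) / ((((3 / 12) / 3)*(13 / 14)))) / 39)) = -11479815 / 14872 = -771.91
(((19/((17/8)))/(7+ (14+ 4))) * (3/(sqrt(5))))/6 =76 * sqrt(5)/2125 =0.08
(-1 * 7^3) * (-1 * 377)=129311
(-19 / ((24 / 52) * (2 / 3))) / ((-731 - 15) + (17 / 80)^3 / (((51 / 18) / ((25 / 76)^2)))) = 730456064 / 8824614673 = 0.08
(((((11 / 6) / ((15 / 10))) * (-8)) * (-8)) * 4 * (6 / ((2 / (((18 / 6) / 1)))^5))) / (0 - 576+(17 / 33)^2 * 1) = -15524784 / 626975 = -24.76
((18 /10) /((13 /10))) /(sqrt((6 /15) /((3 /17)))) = 9 *sqrt(510) /221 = 0.92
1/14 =0.07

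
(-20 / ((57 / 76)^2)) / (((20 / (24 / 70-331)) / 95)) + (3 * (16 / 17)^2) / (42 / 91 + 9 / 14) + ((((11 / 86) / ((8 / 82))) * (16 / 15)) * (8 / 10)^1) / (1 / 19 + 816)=162215780420943128 / 2904660572625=55846.73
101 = 101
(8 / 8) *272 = 272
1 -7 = -6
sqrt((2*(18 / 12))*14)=6.48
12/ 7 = 1.71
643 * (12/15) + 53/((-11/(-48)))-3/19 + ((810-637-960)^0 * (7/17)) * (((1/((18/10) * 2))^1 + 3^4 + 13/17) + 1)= 4238567191/5436090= 779.71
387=387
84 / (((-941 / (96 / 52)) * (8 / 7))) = -1764 / 12233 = -0.14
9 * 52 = 468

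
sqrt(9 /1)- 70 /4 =-29 /2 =-14.50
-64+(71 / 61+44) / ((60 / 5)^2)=-559421 / 8784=-63.69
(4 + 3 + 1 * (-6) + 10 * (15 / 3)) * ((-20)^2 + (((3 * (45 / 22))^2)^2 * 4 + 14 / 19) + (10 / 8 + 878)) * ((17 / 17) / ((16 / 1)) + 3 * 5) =47536202784387 / 8901728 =5340109.56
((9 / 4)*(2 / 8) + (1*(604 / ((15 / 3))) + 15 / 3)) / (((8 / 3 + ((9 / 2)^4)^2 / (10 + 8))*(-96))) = -10109 / 71765015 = -0.00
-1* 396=-396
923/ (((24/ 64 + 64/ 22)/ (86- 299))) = -17300712/ 289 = -59864.06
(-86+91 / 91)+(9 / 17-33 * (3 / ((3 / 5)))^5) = -1754561 / 17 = -103209.47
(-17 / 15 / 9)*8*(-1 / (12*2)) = 17 / 405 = 0.04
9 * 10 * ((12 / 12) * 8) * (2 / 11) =1440 / 11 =130.91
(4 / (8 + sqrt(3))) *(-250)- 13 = -8793 / 61 + 1000 *sqrt(3) / 61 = -115.75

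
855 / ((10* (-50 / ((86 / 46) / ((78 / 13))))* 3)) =-0.18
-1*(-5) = 5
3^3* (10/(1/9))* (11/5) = 5346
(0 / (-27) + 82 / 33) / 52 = 41 / 858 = 0.05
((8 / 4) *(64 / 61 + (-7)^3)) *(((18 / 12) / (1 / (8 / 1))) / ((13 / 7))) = -3504312 / 793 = -4419.06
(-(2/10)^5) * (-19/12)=19/37500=0.00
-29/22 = -1.32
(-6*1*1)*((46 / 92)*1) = -3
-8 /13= -0.62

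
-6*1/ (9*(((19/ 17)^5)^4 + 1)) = -4064231406647572522401601/ 62481307296290296073635803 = -0.07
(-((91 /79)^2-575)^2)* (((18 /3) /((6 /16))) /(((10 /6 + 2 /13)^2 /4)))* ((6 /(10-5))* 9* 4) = -274539762.51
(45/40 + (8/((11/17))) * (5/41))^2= 90231001/13017664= 6.93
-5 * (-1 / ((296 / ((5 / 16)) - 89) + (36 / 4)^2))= 25 / 4696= 0.01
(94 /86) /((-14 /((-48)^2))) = -54144 /301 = -179.88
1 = 1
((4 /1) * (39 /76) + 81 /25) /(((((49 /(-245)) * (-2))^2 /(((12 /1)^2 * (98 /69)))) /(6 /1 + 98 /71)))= 1549187136 /31027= 49930.29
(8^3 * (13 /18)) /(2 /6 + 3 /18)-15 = 6521 /9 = 724.56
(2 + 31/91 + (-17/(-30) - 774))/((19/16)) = -16840664/25935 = -649.34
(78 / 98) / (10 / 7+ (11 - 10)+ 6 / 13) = 507 / 1841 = 0.28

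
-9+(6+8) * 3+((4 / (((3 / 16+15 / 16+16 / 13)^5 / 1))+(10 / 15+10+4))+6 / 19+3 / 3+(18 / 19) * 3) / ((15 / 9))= 3717323492967472 / 83859839546875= 44.33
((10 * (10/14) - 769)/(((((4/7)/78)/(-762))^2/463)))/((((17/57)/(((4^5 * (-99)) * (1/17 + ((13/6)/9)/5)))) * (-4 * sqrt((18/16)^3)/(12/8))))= -43607597079467953237.96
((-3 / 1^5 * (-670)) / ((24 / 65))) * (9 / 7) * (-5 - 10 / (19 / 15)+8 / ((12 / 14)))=-1894425 / 76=-24926.64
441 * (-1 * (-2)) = 882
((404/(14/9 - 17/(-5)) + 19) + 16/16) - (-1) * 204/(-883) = 19945628/196909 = 101.29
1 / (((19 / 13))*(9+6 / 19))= 13 / 177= 0.07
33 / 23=1.43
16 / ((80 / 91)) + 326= 1721 / 5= 344.20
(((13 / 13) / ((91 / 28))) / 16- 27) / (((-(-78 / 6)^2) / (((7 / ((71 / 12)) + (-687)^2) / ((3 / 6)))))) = 47014365849 / 311974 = 150699.63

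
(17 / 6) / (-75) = -17 / 450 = -0.04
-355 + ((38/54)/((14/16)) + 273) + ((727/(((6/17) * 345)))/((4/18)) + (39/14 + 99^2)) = 847617821/86940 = 9749.46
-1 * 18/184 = -0.10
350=350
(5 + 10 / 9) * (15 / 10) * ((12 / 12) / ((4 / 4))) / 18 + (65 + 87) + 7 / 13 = 214879 / 1404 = 153.05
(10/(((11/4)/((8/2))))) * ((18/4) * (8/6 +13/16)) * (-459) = -709155/11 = -64468.64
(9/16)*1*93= 52.31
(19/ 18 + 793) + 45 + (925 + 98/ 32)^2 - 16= 1986331529/ 2304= 862123.06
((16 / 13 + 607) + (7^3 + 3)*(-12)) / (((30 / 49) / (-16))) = 18059048 / 195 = 92610.50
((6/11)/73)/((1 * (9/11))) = 2/219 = 0.01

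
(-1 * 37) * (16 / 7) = -592 / 7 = -84.57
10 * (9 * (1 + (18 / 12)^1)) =225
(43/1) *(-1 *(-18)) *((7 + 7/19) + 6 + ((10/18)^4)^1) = 144339734/13851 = 10420.89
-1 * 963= -963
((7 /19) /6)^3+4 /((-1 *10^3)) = -697897 /185193000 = -0.00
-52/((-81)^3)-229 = -121699937/531441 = -229.00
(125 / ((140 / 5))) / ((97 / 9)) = 1125 / 2716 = 0.41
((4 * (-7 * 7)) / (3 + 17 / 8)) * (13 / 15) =-20384 / 615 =-33.14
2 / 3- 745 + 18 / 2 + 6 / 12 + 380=-2129 / 6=-354.83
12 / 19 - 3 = -45 / 19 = -2.37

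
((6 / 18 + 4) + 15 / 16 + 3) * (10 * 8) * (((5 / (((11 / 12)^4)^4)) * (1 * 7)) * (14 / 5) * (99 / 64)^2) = 237077500448483573760 / 379749833583241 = 624299.16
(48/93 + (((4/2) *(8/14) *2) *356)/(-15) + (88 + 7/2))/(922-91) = 245873/5409810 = 0.05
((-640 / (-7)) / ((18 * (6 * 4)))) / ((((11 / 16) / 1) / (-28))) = -2560 / 297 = -8.62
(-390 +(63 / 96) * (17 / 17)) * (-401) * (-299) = -1493821641 / 32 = -46681926.28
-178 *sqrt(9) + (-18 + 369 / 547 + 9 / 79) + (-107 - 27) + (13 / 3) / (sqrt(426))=-29610044 / 43213 + 13 *sqrt(426) / 1278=-685.00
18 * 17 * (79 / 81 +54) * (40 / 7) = 6056080 / 63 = 96128.25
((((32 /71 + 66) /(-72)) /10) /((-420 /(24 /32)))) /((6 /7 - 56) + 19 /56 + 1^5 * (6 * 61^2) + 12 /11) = 25949 /3506762732400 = 0.00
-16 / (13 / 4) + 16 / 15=-752 / 195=-3.86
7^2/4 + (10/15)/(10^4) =183751/15000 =12.25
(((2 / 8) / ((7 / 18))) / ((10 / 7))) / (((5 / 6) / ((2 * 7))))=189 / 25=7.56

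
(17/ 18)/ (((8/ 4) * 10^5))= 17/ 3600000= 0.00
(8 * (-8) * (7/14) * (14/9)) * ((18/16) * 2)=-112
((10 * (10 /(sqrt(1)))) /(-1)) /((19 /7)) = -700 /19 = -36.84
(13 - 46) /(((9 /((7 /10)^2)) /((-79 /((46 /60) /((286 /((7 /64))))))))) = 55671616 /115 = 484101.01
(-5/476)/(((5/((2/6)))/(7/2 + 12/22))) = -0.00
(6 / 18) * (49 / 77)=7 / 33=0.21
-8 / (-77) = 8 / 77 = 0.10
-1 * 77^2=-5929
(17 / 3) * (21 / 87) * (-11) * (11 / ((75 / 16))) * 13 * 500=-59899840 / 261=-229501.30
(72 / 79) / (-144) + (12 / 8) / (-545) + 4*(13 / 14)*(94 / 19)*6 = 631306517 / 5726315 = 110.25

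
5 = 5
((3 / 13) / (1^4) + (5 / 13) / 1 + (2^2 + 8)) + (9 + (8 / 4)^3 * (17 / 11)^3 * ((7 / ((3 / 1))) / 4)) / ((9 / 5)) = 12700403 / 467181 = 27.19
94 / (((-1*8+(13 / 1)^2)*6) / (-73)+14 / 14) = -146 / 19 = -7.68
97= 97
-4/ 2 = -2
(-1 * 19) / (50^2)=-19 / 2500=-0.01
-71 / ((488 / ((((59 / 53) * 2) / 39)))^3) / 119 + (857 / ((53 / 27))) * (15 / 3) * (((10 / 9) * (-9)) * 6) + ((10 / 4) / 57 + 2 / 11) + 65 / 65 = -417897779402800812861314885 / 3190686658643459207232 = -130974.25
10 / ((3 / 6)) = 20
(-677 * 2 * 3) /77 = -4062 /77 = -52.75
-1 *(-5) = 5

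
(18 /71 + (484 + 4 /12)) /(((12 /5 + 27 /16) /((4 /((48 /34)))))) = 70187560 /208953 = 335.90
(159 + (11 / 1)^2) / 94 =140 / 47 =2.98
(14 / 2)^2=49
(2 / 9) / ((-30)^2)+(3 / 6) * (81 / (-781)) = -81622 / 1581525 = -0.05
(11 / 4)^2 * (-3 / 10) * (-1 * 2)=363 / 80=4.54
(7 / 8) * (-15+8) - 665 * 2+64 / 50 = -266969 / 200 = -1334.84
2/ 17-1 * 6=-100/ 17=-5.88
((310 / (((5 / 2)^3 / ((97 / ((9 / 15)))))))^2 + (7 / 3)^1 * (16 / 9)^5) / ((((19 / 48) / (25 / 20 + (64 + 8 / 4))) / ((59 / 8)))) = 12890447733.36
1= 1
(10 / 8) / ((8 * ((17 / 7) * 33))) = 35 / 17952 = 0.00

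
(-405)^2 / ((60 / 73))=798255 / 4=199563.75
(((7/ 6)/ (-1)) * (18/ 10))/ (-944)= 21/ 9440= 0.00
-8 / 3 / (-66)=4 / 99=0.04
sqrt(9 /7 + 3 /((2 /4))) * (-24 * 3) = -72 * sqrt(357) /7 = -194.34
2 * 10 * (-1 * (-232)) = 4640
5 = 5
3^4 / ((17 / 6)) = 486 / 17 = 28.59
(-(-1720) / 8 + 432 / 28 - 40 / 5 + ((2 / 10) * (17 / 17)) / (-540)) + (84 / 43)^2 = 7906356557 / 34946100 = 226.24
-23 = -23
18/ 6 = 3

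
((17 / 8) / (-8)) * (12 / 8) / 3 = -17 / 128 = -0.13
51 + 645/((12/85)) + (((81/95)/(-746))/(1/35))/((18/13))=65479927/14174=4619.72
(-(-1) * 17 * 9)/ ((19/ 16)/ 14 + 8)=34272/ 1811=18.92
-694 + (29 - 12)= -677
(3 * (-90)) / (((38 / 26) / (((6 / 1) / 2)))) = -10530 / 19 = -554.21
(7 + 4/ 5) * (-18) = -702/ 5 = -140.40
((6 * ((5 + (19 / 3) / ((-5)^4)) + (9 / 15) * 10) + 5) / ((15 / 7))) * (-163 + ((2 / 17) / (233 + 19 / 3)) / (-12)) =-1237084098887 / 228862500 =-5405.36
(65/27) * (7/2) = 455/54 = 8.43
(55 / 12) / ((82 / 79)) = 4345 / 984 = 4.42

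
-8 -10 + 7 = -11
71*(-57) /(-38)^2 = -213 /76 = -2.80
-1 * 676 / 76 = -8.89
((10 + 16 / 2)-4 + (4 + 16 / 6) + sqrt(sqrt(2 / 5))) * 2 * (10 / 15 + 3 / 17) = 86 * 2^(1 / 4) * 5^(3 / 4) / 255 + 5332 / 153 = 36.19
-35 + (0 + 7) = -28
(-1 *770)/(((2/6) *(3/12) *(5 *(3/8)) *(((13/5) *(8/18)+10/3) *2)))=-55440/101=-548.91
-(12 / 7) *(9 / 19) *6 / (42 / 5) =-540 / 931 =-0.58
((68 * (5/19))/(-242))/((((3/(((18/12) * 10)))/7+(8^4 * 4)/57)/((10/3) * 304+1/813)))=-4901853950/18805540127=-0.26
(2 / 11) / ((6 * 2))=1 / 66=0.02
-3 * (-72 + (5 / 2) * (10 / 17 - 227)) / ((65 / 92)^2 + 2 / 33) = 9088672824 / 2658001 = 3419.36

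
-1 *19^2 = -361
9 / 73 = 0.12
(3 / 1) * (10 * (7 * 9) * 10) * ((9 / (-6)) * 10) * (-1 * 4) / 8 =141750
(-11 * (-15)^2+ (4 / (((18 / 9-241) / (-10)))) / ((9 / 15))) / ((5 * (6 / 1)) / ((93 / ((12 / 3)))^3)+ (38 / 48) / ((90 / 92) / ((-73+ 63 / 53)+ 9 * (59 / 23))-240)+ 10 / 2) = -495.03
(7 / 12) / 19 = 7 / 228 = 0.03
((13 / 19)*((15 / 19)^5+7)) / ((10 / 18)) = 2116771956 / 235229405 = 9.00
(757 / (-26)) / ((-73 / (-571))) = -432247 / 1898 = -227.74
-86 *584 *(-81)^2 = -329519664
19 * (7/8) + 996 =8101/8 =1012.62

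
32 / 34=16 / 17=0.94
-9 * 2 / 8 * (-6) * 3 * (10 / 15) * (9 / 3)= 81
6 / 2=3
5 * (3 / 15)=1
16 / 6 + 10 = 38 / 3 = 12.67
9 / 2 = 4.50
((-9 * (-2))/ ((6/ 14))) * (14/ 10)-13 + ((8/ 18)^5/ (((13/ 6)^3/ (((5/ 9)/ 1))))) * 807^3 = 3986821092577/ 8008065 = 497850.74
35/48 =0.73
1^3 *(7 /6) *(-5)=-35 /6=-5.83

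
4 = 4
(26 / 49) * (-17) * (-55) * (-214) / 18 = -2601170 / 441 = -5898.34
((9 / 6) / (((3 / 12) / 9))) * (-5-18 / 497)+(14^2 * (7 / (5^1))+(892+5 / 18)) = 40020917 / 44730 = 894.72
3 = 3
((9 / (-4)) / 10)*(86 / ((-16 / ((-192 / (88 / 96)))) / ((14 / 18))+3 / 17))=-70.44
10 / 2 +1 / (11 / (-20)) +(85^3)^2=4148644671910 / 11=377149515628.18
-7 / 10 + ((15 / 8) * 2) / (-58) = -887 / 1160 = -0.76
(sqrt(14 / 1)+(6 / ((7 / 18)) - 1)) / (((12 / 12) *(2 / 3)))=3 *sqrt(14) / 2+303 / 14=27.26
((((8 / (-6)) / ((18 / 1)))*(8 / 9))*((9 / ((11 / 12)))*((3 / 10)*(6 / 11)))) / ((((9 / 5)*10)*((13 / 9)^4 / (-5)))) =23328 / 3455881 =0.01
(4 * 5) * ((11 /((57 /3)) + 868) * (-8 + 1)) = -2310420 /19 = -121601.05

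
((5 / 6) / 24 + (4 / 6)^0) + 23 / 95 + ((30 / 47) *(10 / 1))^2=1269784603 / 30219120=42.02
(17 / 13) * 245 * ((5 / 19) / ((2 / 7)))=145775 / 494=295.09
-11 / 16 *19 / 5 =-209 / 80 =-2.61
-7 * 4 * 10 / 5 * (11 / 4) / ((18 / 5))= -385 / 9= -42.78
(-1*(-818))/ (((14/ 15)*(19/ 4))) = 24540/ 133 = 184.51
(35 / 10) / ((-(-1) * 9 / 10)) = 35 / 9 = 3.89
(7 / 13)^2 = 49 / 169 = 0.29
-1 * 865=-865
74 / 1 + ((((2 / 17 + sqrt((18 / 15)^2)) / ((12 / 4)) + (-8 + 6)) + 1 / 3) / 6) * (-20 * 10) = 17582 / 153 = 114.92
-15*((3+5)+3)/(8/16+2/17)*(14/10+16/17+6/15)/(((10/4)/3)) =-30756/35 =-878.74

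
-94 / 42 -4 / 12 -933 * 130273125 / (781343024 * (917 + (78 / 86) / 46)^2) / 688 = -24596748370802926737 / 9565401144022273088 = -2.57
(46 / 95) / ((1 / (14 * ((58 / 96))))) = 4669 / 1140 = 4.10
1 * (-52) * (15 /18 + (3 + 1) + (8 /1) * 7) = -9490 /3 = -3163.33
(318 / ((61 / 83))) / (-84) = -4399 / 854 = -5.15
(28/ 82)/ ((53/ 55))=770/ 2173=0.35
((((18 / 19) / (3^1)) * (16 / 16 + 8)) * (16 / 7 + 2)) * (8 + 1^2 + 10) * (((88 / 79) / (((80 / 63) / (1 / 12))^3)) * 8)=1178793 / 2022400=0.58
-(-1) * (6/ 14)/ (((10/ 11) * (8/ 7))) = 33/ 80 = 0.41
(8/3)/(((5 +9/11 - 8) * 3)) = -11/27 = -0.41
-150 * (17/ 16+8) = -10875/ 8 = -1359.38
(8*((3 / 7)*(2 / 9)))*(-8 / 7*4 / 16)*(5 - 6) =32 / 147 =0.22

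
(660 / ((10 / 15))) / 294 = 165 / 49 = 3.37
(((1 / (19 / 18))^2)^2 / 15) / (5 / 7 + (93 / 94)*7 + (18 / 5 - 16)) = -23024736 / 2040957181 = -0.01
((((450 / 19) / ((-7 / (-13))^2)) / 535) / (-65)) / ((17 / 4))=-936 / 1693489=-0.00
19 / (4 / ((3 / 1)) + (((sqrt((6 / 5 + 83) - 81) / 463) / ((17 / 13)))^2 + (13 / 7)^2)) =865168631565 / 217763930603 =3.97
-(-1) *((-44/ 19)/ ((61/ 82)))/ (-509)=3608/ 589931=0.01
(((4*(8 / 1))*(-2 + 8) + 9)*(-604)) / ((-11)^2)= -121404 / 121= -1003.34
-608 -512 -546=-1666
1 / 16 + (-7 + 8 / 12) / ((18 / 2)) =-0.64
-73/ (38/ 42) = -1533/ 19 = -80.68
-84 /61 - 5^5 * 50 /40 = -3907.63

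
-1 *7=-7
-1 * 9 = -9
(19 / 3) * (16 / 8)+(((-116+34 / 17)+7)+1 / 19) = -5374 / 57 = -94.28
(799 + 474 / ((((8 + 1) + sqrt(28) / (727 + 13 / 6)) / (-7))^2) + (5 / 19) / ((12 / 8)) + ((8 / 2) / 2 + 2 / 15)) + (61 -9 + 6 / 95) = 196785660503823590141 / 172601856861401085 -105847656250000 * sqrt(7) / 605620550390881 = 1139.65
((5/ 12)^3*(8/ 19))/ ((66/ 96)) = 250/ 5643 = 0.04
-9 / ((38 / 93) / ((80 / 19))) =-92.74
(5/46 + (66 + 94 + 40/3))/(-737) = -23935/101706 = -0.24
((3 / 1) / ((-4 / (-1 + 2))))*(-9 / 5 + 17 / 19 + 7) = -1737 / 380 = -4.57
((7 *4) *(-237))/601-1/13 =-86869/7813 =-11.12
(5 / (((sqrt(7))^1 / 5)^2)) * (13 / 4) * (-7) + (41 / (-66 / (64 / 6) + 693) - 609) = -44623705 / 43956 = -1015.19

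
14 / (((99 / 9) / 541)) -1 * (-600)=14174 / 11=1288.55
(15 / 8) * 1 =15 / 8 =1.88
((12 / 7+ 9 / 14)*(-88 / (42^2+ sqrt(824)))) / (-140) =3267 / 3888590 - 363*sqrt(206) / 381081820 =0.00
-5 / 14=-0.36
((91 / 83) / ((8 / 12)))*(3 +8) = 3003 / 166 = 18.09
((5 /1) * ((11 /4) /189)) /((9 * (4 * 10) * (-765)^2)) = 11 /31854967200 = 0.00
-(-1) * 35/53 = 0.66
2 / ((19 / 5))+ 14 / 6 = 163 / 57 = 2.86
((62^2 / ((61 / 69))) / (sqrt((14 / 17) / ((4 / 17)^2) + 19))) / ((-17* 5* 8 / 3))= -198927* sqrt(542) / 1405135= -3.30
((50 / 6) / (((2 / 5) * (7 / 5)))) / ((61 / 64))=15.61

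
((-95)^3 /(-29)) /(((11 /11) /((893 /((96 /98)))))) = 37516157875 /1392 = 26951262.84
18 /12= 3 /2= 1.50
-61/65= -0.94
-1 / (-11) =1 / 11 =0.09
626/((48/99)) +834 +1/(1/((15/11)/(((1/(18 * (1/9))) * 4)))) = 187071/88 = 2125.81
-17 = -17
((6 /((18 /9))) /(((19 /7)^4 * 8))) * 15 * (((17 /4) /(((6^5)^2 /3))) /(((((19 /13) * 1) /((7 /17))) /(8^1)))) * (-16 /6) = -1092455 /8317790995968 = -0.00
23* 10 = 230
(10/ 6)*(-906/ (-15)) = 302/ 3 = 100.67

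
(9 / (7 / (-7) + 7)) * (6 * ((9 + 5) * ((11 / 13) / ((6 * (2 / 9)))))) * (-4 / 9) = -462 / 13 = -35.54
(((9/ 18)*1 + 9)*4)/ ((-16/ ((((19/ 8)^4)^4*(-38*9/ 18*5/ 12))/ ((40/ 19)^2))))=37589973457545958193355601/ 8646911284551352320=4347213.96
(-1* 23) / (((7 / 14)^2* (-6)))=46 / 3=15.33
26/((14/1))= 13/7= 1.86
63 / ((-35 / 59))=-531 / 5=-106.20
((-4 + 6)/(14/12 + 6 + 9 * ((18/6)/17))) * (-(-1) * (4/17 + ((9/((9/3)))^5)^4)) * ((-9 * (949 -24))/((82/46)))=-3719906503652.03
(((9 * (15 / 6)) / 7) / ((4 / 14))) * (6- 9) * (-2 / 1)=67.50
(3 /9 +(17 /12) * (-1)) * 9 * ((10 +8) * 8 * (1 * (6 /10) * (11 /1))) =-46332 /5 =-9266.40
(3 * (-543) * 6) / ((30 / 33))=-53757 / 5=-10751.40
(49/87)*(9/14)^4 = 2187/22736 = 0.10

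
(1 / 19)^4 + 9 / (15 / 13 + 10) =15247702 / 18896545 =0.81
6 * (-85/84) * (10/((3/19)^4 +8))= -55386425/7298543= -7.59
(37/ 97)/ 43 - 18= -75041/ 4171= -17.99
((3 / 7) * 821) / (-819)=-821 / 1911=-0.43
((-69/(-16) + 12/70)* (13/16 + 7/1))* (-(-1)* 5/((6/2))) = 104625/1792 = 58.38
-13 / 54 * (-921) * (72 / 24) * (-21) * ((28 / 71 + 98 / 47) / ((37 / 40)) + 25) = -386655.22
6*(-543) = -3258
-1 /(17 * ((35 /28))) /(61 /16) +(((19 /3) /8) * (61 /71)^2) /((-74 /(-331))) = 120763118041 /46420350960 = 2.60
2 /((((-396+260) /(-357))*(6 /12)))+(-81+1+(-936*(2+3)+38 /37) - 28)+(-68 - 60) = -362931 /74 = -4904.47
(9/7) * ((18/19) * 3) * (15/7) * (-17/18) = -6885/931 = -7.40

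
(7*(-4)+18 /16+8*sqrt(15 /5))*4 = -215 /2+32*sqrt(3) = -52.07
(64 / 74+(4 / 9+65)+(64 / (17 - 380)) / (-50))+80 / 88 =67714327 / 1007325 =67.22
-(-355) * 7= 2485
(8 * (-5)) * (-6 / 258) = 40 / 43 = 0.93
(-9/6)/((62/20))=-0.48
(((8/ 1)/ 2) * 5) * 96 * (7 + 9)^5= 2013265920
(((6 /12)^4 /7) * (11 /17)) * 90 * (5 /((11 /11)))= 2475 /952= 2.60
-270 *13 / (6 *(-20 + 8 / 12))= 1755 / 58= 30.26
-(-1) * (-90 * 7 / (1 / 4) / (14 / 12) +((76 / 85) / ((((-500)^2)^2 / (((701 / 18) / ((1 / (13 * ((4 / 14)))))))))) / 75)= -13554843749999826853 / 6275390625000000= -2160.00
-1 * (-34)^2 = -1156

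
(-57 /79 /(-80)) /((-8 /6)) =-0.01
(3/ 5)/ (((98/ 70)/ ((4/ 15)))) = 0.11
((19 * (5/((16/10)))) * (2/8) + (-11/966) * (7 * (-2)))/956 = 33127/2110848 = 0.02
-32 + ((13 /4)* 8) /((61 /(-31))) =-2758 /61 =-45.21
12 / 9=4 / 3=1.33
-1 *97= -97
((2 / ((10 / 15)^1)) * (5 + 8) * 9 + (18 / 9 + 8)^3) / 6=1351 / 6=225.17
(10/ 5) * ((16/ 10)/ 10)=8/ 25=0.32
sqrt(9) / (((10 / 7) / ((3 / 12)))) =21 / 40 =0.52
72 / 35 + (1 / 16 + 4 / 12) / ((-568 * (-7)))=1963103 / 954240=2.06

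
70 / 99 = 0.71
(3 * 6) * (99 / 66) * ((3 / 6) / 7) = 27 / 14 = 1.93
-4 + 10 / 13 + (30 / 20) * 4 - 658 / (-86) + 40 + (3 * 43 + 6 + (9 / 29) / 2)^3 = 269279114503641 / 109067608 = 2468919.23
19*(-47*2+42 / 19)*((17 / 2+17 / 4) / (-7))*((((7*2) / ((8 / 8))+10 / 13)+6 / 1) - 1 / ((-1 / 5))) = 7449060 / 91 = 81857.80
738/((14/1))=369/7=52.71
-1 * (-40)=40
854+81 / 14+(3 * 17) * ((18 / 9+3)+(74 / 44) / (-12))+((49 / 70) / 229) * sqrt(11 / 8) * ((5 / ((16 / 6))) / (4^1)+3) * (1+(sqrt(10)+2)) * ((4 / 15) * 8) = 259 * sqrt(22) * (3+sqrt(10)) / 45800+682305 / 616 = 1107.80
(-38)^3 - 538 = -55410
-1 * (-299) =299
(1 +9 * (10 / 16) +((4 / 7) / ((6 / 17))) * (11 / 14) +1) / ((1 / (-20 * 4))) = -104630 / 147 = -711.77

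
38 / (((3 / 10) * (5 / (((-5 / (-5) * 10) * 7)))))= 5320 / 3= 1773.33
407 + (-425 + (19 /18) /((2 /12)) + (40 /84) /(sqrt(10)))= -35 /3 + sqrt(10) /21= -11.52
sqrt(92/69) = 2 * sqrt(3)/3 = 1.15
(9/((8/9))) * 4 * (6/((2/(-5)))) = -1215/2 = -607.50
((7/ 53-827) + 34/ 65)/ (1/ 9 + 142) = -25620822/ 4406155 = -5.81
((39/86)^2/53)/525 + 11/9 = 754581463/617381100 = 1.22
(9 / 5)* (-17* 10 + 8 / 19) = -28998 / 95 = -305.24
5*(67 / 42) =335 / 42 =7.98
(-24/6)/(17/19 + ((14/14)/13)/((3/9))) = -494/139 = -3.55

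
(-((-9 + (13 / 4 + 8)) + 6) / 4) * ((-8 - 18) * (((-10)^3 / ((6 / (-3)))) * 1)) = 53625 / 2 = 26812.50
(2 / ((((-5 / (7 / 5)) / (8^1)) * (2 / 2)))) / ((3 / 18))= -672 / 25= -26.88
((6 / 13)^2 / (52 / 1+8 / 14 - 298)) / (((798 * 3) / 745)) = -745 / 2758249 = -0.00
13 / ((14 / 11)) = 10.21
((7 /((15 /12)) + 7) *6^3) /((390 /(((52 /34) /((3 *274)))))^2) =42 /678030125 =0.00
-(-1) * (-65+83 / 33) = -2062 / 33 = -62.48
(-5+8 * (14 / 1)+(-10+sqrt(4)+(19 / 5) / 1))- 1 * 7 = 479 / 5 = 95.80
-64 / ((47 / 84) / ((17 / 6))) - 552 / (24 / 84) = -106036 / 47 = -2256.09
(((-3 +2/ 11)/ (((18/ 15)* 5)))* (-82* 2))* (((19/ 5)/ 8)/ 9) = 24149/ 5940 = 4.07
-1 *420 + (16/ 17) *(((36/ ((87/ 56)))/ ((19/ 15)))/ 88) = -43255380/ 103037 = -419.80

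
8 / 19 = 0.42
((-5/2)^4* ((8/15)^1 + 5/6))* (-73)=-374125/96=-3897.14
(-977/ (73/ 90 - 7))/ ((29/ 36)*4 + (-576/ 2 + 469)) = 395685/ 461753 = 0.86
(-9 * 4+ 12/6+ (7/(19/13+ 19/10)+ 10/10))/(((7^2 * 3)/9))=-40533/21413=-1.89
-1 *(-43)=43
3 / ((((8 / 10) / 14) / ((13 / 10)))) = 273 / 4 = 68.25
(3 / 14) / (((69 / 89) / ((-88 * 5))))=-19580 / 161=-121.61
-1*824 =-824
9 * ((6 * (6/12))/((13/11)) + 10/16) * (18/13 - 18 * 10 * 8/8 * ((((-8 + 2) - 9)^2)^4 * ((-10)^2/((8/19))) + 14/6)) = -527178832802307189/169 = -3119401377528444.91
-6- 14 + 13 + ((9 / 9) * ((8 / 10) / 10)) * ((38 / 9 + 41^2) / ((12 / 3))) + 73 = 99.70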